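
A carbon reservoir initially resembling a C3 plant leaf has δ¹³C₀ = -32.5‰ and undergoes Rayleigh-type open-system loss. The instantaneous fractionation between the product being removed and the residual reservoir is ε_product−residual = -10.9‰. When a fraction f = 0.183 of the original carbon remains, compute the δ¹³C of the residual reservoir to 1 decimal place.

Rayleigh residual: δ_res = (δ₀ + 1000)·f^(α−1) − 1000
α = ε/1000 + 1 = 0.98910, so α − 1 = -0.01090
f^(α−1) = 0.183^(-0.01090) = 1.018684
δ_res = (-32.5 + 1000) × 1.018684 − 1000 = 985.576 − 1000 = -14.42‰

-14.4‰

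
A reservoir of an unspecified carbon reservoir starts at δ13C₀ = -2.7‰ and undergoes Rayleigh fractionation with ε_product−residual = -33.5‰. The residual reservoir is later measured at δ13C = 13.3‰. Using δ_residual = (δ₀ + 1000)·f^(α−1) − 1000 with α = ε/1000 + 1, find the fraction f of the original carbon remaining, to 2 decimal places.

0.62

α − 1 = ε/1000 = -0.0335
(δ_res + 1000)/(δ₀ + 1000) = (13.3 + 1000)/(-2.7 + 1000) = 1013.3/997.3 = 1.016043
f = 1.016043^(1/-0.0335) = exp(ln(1.016043)/-0.0335) = exp(0.01592/-0.0335)
f = exp(-0.4751) = 0.6218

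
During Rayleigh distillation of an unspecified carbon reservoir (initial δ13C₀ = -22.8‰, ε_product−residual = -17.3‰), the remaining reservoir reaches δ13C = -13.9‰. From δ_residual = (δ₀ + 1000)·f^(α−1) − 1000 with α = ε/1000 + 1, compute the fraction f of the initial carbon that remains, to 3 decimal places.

0.592

α − 1 = ε/1000 = -0.0173
(δ_res + 1000)/(δ₀ + 1000) = (-13.9 + 1000)/(-22.8 + 1000) = 986.1/977.2 = 1.009108
f = 1.009108^(1/-0.0173) = exp(ln(1.009108)/-0.0173) = exp(0.00907/-0.0173)
f = exp(-0.5241) = 0.5921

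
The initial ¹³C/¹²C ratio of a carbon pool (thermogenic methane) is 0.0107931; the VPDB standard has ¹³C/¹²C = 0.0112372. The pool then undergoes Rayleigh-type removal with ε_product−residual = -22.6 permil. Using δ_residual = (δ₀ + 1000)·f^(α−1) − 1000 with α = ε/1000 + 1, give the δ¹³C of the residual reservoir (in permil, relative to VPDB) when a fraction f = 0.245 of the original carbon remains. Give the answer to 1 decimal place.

δ₀ = (0.0107931/0.0112372 − 1)×1000 = (0.960479 − 1)×1000 = -39.521 permil
α − 1 = ε/1000 = -0.0226
f^(α−1) = 0.245^(-0.0226) = 1.032297
δ_res = (-39.521 + 1000) × 1.032297 − 1000 = 991.500 − 1000 = -8.50 permil

-8.5 permil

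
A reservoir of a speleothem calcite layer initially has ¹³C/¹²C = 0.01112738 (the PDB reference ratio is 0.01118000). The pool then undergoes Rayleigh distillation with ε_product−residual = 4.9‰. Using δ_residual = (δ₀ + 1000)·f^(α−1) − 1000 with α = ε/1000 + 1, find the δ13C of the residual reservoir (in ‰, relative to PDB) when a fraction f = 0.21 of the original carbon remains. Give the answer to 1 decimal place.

-12.3‰

δ₀ = (0.01112738/0.01118000 − 1)×1000 = (0.995293 − 1)×1000 = -4.707‰
α − 1 = ε/1000 = 0.0049
f^(α−1) = 0.21^(0.0049) = 0.992382
δ_res = (-4.707 + 1000) × 0.992382 − 1000 = 987.711 − 1000 = -12.29‰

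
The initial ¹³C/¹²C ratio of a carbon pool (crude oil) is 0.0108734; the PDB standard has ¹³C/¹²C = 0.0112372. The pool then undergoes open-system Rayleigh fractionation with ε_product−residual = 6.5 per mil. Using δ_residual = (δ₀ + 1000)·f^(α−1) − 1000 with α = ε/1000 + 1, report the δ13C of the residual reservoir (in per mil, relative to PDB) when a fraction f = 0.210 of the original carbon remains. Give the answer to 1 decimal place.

δ₀ = (0.0108734/0.0112372 − 1)×1000 = (0.967625 − 1)×1000 = -32.375 per mil
α − 1 = ε/1000 = 0.0065
f^(α−1) = 0.210^(0.0065) = 0.989907
δ_res = (-32.375 + 1000) × 0.989907 − 1000 = 957.859 − 1000 = -42.14 per mil

-42.1 per mil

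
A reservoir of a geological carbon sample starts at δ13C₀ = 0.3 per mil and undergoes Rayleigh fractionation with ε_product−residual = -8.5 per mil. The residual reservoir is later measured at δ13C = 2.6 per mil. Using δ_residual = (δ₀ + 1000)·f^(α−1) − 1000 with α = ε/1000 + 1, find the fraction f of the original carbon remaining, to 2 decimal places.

α − 1 = ε/1000 = -0.0085
(δ_res + 1000)/(δ₀ + 1000) = (2.6 + 1000)/(0.3 + 1000) = 1002.6/1000.3 = 1.002299
f = 1.002299^(1/-0.0085) = exp(ln(1.002299)/-0.0085) = exp(0.00230/-0.0085)
f = exp(-0.2702) = 0.7632

0.76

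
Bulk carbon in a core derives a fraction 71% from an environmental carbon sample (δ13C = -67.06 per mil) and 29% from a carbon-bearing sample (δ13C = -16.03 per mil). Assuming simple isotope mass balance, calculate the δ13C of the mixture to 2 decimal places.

δ_mix = f_A·δ_A + f_B·δ_B
δ_mix = 0.71 × (-67.06) + 0.29 × (-16.03)
δ_mix = -47.613 + -4.649 = -52.261 per mil

-52.26 per mil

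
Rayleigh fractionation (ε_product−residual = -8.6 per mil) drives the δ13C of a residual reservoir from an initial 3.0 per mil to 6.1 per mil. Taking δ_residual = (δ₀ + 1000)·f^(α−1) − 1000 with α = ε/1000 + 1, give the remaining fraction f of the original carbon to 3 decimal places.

α − 1 = ε/1000 = -0.0086
(δ_res + 1000)/(δ₀ + 1000) = (6.1 + 1000)/(3.0 + 1000) = 1006.1/1003.0 = 1.003091
f = 1.003091^(1/-0.0086) = exp(ln(1.003091)/-0.0086) = exp(0.00309/-0.0086)
f = exp(-0.3588) = 0.6985

0.698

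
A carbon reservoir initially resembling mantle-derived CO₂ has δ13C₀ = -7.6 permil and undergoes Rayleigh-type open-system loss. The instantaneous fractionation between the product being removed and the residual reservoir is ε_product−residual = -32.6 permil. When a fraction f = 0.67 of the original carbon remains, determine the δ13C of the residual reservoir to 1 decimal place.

5.4 permil

Rayleigh residual: δ_res = (δ₀ + 1000)·f^(α−1) − 1000
α = ε/1000 + 1 = 0.96740, so α − 1 = -0.03260
f^(α−1) = 0.67^(-0.03260) = 1.013141
δ_res = (-7.6 + 1000) × 1.013141 − 1000 = 1005.441 − 1000 = 5.44 permil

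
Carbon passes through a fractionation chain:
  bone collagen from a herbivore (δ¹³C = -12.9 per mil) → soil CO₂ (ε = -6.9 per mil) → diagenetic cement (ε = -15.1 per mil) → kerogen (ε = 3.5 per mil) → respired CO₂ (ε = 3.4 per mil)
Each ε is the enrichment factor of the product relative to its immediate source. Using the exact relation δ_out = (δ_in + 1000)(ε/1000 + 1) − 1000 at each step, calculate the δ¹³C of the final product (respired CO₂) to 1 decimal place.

-27.8 per mil

step 1: δ = (-12.90 + 1000)·(-6.9/1000 + 1) − 1000 = -19.71 per mil
step 2: δ = (-19.71 + 1000)·(-15.1/1000 + 1) − 1000 = -34.51 per mil
step 3: δ = (-34.51 + 1000)·(3.5/1000 + 1) − 1000 = -31.13 per mil
step 4: δ = (-31.13 + 1000)·(3.4/1000 + 1) − 1000 = -27.84 per mil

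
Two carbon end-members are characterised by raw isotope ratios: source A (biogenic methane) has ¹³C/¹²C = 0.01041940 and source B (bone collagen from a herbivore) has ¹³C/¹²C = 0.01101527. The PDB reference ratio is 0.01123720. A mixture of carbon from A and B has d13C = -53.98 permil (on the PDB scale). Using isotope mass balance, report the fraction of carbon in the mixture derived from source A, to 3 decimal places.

0.646

δ_A = (0.01041940/0.01123720 − 1)×1000 = (0.927224 − 1)×1000 = -72.776 permil
δ_B = (0.01101527/0.01123720 − 1)×1000 = (0.980250 − 1)×1000 = -19.750 permil
f_A = (δ_mix − δ_B)/(δ_A − δ_B) = (-53.98 − (-19.750))/(-72.776 − (-19.750))
f_A = -34.230 / -53.027 = 0.6455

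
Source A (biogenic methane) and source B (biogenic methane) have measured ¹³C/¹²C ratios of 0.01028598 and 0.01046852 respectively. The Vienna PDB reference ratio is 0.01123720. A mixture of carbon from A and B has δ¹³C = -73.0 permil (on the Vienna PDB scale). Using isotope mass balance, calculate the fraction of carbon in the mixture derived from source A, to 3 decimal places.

0.283

δ_A = (0.01028598/0.01123720 − 1)×1000 = (0.915351 − 1)×1000 = -84.649 permil
δ_B = (0.01046852/0.01123720 − 1)×1000 = (0.931595 − 1)×1000 = -68.405 permil
f_A = (δ_mix − δ_B)/(δ_A − δ_B) = (-73.0 − (-68.405))/(-84.649 − (-68.405))
f_A = -4.595 / -16.244 = 0.2829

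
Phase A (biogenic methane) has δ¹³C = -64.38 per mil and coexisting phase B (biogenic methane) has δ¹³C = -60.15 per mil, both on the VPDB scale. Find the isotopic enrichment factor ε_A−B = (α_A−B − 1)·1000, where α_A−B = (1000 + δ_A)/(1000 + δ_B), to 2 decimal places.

-4.50 per mil

α_A−B = (1000 + -64.38) / (1000 + -60.15) = 935.62 / 939.85 = 0.995499
ε_A−B = (0.995499 − 1) × 1000 = -4.501 per mil
(The approximation ε ≈ δ_A − δ_B would give -4.23 per mil.)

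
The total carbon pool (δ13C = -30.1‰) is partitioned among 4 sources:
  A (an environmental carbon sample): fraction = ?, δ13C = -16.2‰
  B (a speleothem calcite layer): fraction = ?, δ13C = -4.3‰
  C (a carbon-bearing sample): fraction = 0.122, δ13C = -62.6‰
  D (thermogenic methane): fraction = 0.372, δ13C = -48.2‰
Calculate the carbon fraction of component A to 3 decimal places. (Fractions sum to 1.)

Let f_A and f_B be the unknown fractions; fractions sum to 1 so f_A + f_B = 0.506.
Mass balance: Σ fᵢ·δᵢ = δ_bulk ⇒ f_A·(-16.2) + f_B·(-4.3) = -30.1 − (-25.568) = -4.532
Substitute f_B = 0.506 − f_A:
f_A·(-16.2 − -4.3) = -4.532 − 0.506×(-4.3) = -2.357
f_A = -2.357 / -11.9 = 0.1980

0.198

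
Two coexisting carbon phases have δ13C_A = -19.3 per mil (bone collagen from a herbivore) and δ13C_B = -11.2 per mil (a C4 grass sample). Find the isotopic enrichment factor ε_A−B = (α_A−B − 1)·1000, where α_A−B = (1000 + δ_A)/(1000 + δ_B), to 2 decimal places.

α_A−B = (1000 + -19.3) / (1000 + -11.2) = 980.7 / 988.8 = 0.991808
ε_A−B = (0.991808 − 1) × 1000 = -8.192 per mil
(The approximation ε ≈ δ_A − δ_B would give -8.1 per mil.)

-8.19 per mil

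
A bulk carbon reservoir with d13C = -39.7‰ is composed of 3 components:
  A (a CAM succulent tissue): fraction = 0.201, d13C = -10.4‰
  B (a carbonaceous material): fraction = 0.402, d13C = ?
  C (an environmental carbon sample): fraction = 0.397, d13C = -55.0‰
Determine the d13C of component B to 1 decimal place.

Isotope mass balance: δ_bulk = Σ fᵢ·δᵢ.
-39.7 = 0.201×(-10.4) + 0.402×δ_B + 0.397×(-55.0)
0.402·δ_B = -39.7 − (-23.925) = -15.775
δ_B = -15.775 / 0.402 = -39.24‰

-39.2‰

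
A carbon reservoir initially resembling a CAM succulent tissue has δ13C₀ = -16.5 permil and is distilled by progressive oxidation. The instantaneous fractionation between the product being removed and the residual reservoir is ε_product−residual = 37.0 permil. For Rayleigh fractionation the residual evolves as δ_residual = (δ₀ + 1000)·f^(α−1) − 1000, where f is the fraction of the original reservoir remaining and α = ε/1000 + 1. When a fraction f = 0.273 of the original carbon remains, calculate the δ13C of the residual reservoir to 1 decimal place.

-62.6 permil

Rayleigh residual: δ_res = (δ₀ + 1000)·f^(α−1) − 1000
α = ε/1000 + 1 = 1.03700, so α − 1 = 0.03700
f^(α−1) = 0.273^(0.03700) = 0.953099
δ_res = (-16.5 + 1000) × 0.953099 − 1000 = 937.373 − 1000 = -62.63 permil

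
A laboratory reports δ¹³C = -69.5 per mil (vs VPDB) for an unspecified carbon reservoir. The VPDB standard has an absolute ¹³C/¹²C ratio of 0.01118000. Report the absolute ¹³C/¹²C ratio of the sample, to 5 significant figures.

R_sample = R_standard × (δ¹³C/1000 + 1)
R_sample = 0.01118000 × (-69.5/1000 + 1) = 0.01118000 × 0.930500
R_sample = 0.0104030

0.010403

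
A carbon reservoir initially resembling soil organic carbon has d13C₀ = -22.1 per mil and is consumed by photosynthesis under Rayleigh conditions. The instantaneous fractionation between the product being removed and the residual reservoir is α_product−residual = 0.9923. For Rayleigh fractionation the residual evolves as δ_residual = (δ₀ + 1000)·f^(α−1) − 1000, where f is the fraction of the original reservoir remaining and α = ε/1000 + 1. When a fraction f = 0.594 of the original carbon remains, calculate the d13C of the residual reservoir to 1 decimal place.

Rayleigh residual: δ_res = (δ₀ + 1000)·f^(α−1) − 1000
α − 1 = -0.00770
f^(α−1) = 0.594^(-0.00770) = 1.004019
δ_res = (-22.1 + 1000) × 1.004019 − 1000 = 981.830 − 1000 = -18.17 per mil

-18.2 per mil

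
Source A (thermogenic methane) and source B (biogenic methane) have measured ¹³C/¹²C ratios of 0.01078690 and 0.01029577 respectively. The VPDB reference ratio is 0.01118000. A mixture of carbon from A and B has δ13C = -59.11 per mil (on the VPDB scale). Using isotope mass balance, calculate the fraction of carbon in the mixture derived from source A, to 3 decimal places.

0.455

δ_A = (0.01078690/0.01118000 − 1)×1000 = (0.964839 − 1)×1000 = -35.161 per mil
δ_B = (0.01029577/0.01118000 − 1)×1000 = (0.920910 − 1)×1000 = -79.090 per mil
f_A = (δ_mix − δ_B)/(δ_A − δ_B) = (-59.11 − (-79.090))/(-35.161 − (-79.090))
f_A = 19.980 / 43.929 = 0.4548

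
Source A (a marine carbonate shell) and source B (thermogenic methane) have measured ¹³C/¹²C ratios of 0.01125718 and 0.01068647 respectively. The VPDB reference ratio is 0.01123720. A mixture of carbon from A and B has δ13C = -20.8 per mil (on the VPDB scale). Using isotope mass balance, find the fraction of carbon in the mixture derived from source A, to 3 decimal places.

0.555

δ_A = (0.01125718/0.01123720 − 1)×1000 = (1.001778 − 1)×1000 = 1.778 per mil
δ_B = (0.01068647/0.01123720 − 1)×1000 = (0.950990 − 1)×1000 = -49.010 per mil
f_A = (δ_mix − δ_B)/(δ_A − δ_B) = (-20.8 − (-49.010))/(1.778 − (-49.010))
f_A = 28.210 / 50.788 = 0.5554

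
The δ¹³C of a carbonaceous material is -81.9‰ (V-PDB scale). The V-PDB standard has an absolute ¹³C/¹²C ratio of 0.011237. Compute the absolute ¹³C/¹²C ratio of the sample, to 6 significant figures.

R_sample = R_standard × (δ¹³C/1000 + 1)
R_sample = 0.011237 × (-81.9/1000 + 1) = 0.011237 × 0.918100
R_sample = 0.0103167

0.0103167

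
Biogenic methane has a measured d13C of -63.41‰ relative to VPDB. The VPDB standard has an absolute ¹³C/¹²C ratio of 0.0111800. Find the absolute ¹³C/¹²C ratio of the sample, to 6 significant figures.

R_sample = R_standard × (d13C/1000 + 1)
R_sample = 0.0111800 × (-63.41/1000 + 1) = 0.0111800 × 0.936590
R_sample = 0.0104711

0.0104711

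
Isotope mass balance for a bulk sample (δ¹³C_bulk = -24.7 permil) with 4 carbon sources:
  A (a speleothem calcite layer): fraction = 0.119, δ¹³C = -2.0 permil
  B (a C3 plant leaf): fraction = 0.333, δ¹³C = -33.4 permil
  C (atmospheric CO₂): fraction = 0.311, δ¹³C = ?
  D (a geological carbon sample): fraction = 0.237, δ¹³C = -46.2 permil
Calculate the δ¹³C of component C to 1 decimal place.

-7.7 permil

Isotope mass balance: δ_bulk = Σ fᵢ·δᵢ.
-24.7 = 0.119×(-2.0) + 0.333×(-33.4) + 0.311×δ_C + 0.237×(-46.2)
0.311·δ_C = -24.7 − (-22.310) = -2.390
δ_C = -2.390 / 0.311 = -7.69 permil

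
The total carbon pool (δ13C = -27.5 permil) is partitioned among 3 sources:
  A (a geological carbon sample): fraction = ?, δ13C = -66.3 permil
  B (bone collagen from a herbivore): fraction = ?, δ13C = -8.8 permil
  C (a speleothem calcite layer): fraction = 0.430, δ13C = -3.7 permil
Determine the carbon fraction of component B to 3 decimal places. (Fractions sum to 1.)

Let f_B and f_A be the unknown fractions; fractions sum to 1 so f_B + f_A = 0.570.
Mass balance: Σ fᵢ·δᵢ = δ_bulk ⇒ f_B·(-8.8) + f_A·(-66.3) = -27.5 − (-1.591) = -25.909
Substitute f_A = 0.570 − f_B:
f_B·(-8.8 − -66.3) = -25.909 − 0.570×(-66.3) = 11.882
f_B = 11.882 / 57.5 = 0.2066

0.207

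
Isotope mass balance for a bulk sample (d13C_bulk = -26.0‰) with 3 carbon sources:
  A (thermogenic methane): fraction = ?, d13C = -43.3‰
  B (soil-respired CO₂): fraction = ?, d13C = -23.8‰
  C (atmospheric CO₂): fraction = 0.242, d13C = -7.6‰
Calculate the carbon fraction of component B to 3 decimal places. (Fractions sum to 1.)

0.444

Let f_B and f_A be the unknown fractions; fractions sum to 1 so f_B + f_A = 0.758.
Mass balance: Σ fᵢ·δᵢ = δ_bulk ⇒ f_B·(-23.8) + f_A·(-43.3) = -26.0 − (-1.839) = -24.161
Substitute f_A = 0.758 − f_B:
f_B·(-23.8 − -43.3) = -24.161 − 0.758×(-43.3) = 8.661
f_B = 8.661 / 19.5 = 0.4441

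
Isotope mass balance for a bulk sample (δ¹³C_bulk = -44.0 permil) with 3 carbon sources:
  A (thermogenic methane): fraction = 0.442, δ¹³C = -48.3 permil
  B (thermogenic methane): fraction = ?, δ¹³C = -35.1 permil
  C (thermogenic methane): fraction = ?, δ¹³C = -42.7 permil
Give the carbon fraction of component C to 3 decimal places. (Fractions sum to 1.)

Let f_C and f_B be the unknown fractions; fractions sum to 1 so f_C + f_B = 0.558.
Mass balance: Σ fᵢ·δᵢ = δ_bulk ⇒ f_C·(-42.7) + f_B·(-35.1) = -44.0 − (-21.349) = -22.651
Substitute f_B = 0.558 − f_C:
f_C·(-42.7 − -35.1) = -22.651 − 0.558×(-35.1) = -3.066
f_C = -3.066 / -7.6 = 0.4034

0.403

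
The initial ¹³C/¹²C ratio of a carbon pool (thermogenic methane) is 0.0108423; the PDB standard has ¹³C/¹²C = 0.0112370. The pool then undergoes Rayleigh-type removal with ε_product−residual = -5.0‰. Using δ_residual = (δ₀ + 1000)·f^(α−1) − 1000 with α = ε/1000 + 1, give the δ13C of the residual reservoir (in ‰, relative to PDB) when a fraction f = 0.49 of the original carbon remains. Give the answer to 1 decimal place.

-31.7‰

δ₀ = (0.0108423/0.0112370 − 1)×1000 = (0.964875 − 1)×1000 = -35.125‰
α − 1 = ε/1000 = -0.0050
f^(α−1) = 0.49^(-0.0050) = 1.003573
δ_res = (-35.125 + 1000) × 1.003573 − 1000 = 968.323 − 1000 = -31.68‰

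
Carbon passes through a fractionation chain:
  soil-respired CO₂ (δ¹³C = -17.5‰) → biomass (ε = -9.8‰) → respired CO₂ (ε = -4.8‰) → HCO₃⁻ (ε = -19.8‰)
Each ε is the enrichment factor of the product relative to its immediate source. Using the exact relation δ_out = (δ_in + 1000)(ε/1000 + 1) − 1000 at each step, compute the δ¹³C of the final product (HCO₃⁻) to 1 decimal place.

step 1: δ = (-17.50 + 1000)·(-9.8/1000 + 1) − 1000 = -27.13‰
step 2: δ = (-27.13 + 1000)·(-4.8/1000 + 1) − 1000 = -31.80‰
step 3: δ = (-31.80 + 1000)·(-19.8/1000 + 1) − 1000 = -50.97‰

-51.0‰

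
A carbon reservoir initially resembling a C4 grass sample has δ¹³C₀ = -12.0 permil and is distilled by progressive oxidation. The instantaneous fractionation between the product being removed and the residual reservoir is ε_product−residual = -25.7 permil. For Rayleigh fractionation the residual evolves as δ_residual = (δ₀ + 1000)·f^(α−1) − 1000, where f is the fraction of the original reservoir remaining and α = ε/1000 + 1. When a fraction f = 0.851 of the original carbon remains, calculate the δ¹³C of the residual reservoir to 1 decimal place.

-7.9 permil

Rayleigh residual: δ_res = (δ₀ + 1000)·f^(α−1) − 1000
α = ε/1000 + 1 = 0.97430, so α − 1 = -0.02570
f^(α−1) = 0.851^(-0.02570) = 1.004155
δ_res = (-12.0 + 1000) × 1.004155 − 1000 = 992.105 − 1000 = -7.89 permil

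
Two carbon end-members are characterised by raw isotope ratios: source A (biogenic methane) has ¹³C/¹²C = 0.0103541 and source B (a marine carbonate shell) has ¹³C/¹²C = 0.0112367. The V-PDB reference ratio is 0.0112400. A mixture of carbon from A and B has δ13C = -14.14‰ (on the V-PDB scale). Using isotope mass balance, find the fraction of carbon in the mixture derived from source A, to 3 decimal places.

0.176

δ_A = (0.0103541/0.0112400 − 1)×1000 = (0.921183 − 1)×1000 = -78.817‰
δ_B = (0.0112367/0.0112400 − 1)×1000 = (0.999706 − 1)×1000 = -0.294‰
f_A = (δ_mix − δ_B)/(δ_A − δ_B) = (-14.14 − (-0.294))/(-78.817 − (-0.294))
f_A = -13.846 / -78.523 = 0.1763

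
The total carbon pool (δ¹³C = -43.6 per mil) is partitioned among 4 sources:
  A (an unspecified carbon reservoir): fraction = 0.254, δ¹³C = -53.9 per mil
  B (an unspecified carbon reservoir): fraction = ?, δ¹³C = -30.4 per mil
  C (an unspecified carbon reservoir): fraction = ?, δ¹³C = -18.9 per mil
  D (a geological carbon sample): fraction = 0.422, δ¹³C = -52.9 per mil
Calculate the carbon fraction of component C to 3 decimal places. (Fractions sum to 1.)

Let f_C and f_B be the unknown fractions; fractions sum to 1 so f_C + f_B = 0.324.
Mass balance: Σ fᵢ·δᵢ = δ_bulk ⇒ f_C·(-18.9) + f_B·(-30.4) = -43.6 − (-36.014) = -7.586
Substitute f_B = 0.324 − f_C:
f_C·(-18.9 − -30.4) = -7.586 − 0.324×(-30.4) = 2.264
f_C = 2.264 / 11.5 = 0.1969

0.197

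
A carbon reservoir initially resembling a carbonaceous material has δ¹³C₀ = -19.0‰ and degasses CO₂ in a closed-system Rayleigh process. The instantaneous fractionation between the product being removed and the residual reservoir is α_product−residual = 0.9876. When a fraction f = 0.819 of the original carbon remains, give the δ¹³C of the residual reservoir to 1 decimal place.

Rayleigh residual: δ_res = (δ₀ + 1000)·f^(α−1) − 1000
α − 1 = -0.01240
f^(α−1) = 0.819^(-0.01240) = 1.002479
δ_res = (-19.0 + 1000) × 1.002479 − 1000 = 983.432 − 1000 = -16.57‰

-16.6‰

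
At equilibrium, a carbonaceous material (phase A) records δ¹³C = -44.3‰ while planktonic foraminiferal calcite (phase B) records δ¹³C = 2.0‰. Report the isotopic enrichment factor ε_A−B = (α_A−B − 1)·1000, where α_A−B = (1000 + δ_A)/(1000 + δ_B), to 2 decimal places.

-46.21‰

α_A−B = (1000 + -44.3) / (1000 + 2.0) = 955.7 / 1002.0 = 0.953792
ε_A−B = (0.953792 − 1) × 1000 = -46.208‰
(The approximation ε ≈ δ_A − δ_B would give -46.3‰.)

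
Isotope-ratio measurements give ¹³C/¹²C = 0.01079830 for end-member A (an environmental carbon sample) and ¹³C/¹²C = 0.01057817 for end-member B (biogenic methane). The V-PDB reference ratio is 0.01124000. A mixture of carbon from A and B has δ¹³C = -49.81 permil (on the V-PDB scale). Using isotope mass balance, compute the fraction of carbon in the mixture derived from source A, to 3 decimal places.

0.463

δ_A = (0.01079830/0.01124000 − 1)×1000 = (0.960703 − 1)×1000 = -39.297 permil
δ_B = (0.01057817/0.01124000 − 1)×1000 = (0.941118 − 1)×1000 = -58.882 permil
f_A = (δ_mix − δ_B)/(δ_A − δ_B) = (-49.81 − (-58.882))/(-39.297 − (-58.882))
f_A = 9.072 / 19.585 = 0.4632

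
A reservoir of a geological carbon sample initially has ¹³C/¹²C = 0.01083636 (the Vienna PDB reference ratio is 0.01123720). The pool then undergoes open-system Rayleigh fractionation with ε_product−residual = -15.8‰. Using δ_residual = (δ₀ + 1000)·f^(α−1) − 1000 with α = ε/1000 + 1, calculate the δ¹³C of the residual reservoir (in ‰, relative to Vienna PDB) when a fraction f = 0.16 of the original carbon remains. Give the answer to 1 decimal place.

δ₀ = (0.01083636/0.01123720 − 1)×1000 = (0.964329 − 1)×1000 = -35.671‰
α − 1 = ε/1000 = -0.0158
f^(α−1) = 0.16^(-0.0158) = 1.029378
δ_res = (-35.671 + 1000) × 1.029378 − 1000 = 992.659 − 1000 = -7.34‰

-7.3‰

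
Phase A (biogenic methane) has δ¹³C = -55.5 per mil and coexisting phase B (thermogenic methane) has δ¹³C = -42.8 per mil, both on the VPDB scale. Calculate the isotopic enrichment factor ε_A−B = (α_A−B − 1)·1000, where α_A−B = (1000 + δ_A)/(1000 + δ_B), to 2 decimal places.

α_A−B = (1000 + -55.5) / (1000 + -42.8) = 944.5 / 957.2 = 0.986732
ε_A−B = (0.986732 − 1) × 1000 = -13.268 per mil
(The approximation ε ≈ δ_A − δ_B would give -12.7 per mil.)

-13.27 per mil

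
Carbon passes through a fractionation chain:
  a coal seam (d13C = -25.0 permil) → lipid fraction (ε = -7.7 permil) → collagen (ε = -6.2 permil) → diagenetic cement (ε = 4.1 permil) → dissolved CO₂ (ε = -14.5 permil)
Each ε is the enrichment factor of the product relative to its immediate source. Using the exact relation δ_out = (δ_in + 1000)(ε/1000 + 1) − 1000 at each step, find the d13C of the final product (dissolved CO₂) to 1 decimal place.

step 1: δ = (-25.00 + 1000)·(-7.7/1000 + 1) − 1000 = -32.51 permil
step 2: δ = (-32.51 + 1000)·(-6.2/1000 + 1) − 1000 = -38.51 permil
step 3: δ = (-38.51 + 1000)·(4.1/1000 + 1) − 1000 = -34.56 permil
step 4: δ = (-34.56 + 1000)·(-14.5/1000 + 1) − 1000 = -48.56 permil

-48.6 permil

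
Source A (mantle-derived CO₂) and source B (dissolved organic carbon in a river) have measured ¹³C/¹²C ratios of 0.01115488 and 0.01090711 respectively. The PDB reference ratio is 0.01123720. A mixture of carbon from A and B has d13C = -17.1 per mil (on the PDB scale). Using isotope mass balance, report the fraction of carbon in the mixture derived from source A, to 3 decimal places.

0.557

δ_A = (0.01115488/0.01123720 − 1)×1000 = (0.992674 − 1)×1000 = -7.326 per mil
δ_B = (0.01090711/0.01123720 − 1)×1000 = (0.970625 − 1)×1000 = -29.375 per mil
f_A = (δ_mix − δ_B)/(δ_A − δ_B) = (-17.1 − (-29.375))/(-7.326 − (-29.375))
f_A = 12.275 / 22.049 = 0.5567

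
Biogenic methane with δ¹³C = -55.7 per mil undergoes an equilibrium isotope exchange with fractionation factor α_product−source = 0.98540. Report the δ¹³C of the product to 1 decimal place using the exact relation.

δ_product = (δ_source + 1000)·α − 1000
δ_product = (-55.7 + 1000) × 0.98540 − 1000
δ_product = 930.513 − 1000 = -69.49 per mil

-69.5 per mil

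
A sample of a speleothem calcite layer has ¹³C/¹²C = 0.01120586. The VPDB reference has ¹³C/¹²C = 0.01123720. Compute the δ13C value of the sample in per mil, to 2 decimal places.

δ13C = (R_sample / R_standard − 1) × 1000
R_sample / R_standard = 0.01120586 / 0.01123720 = 0.997211
δ13C = (0.997211 − 1) × 1000 = -2.789 per mil

-2.79 per mil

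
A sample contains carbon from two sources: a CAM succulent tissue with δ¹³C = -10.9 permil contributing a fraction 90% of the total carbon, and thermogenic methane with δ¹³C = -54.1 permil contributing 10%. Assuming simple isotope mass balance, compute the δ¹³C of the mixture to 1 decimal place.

δ_mix = f_A·δ_A + f_B·δ_B
δ_mix = 0.90 × (-10.9) + 0.10 × (-54.1)
δ_mix = -9.81 + -5.41 = -15.22 permil

-15.2 permil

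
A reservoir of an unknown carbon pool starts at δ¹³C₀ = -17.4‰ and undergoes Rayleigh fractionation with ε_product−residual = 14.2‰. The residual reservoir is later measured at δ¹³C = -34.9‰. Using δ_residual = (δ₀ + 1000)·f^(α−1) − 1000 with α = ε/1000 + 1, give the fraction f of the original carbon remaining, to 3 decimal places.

0.282

α − 1 = ε/1000 = 0.0142
(δ_res + 1000)/(δ₀ + 1000) = (-34.9 + 1000)/(-17.4 + 1000) = 965.1/982.6 = 0.982190
f = 0.982190^(1/0.0142) = exp(ln(0.982190)/0.0142) = exp(-0.01797/0.0142)
f = exp(-1.2655) = 0.2821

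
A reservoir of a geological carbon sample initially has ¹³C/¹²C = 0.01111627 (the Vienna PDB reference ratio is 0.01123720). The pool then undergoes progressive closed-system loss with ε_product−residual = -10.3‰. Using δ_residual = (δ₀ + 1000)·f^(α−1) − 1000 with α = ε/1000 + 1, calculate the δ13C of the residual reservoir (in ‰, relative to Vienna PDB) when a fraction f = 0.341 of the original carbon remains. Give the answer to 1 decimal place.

δ₀ = (0.01111627/0.01123720 − 1)×1000 = (0.989238 − 1)×1000 = -10.762‰
α − 1 = ε/1000 = -0.0103
f^(α−1) = 0.341^(-0.0103) = 1.011143
δ_res = (-10.762 + 1000) × 1.011143 − 1000 = 1000.262 − 1000 = 0.26‰

0.3‰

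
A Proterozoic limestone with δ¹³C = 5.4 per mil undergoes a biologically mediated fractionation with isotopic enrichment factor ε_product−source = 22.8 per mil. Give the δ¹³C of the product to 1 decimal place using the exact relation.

To first order, δ_product ≈ δ_source + ε = 28.2 per mil.
Exactly, δ_product = (δ_source + 1000)·(ε/1000 + 1) − 1000.
δ_product = (5.4 + 1000) × (22.8/1000 + 1) − 1000
δ_product = 28.32 per mil

28.3 per mil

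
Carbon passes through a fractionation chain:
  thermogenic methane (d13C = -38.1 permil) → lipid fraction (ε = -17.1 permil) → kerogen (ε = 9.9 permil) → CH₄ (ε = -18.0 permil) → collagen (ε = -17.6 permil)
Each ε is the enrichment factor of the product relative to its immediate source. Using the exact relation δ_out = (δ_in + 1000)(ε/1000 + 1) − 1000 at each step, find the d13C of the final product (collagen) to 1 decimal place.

-78.9 permil

step 1: δ = (-38.10 + 1000)·(-17.1/1000 + 1) − 1000 = -54.55 permil
step 2: δ = (-54.55 + 1000)·(9.9/1000 + 1) − 1000 = -45.19 permil
step 3: δ = (-45.19 + 1000)·(-18.0/1000 + 1) − 1000 = -62.38 permil
step 4: δ = (-62.38 + 1000)·(-17.6/1000 + 1) − 1000 = -78.88 permil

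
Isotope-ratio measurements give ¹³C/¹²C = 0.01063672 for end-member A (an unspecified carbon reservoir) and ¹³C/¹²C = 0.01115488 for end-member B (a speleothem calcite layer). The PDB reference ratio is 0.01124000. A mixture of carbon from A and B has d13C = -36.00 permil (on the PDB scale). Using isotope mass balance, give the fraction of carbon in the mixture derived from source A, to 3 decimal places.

0.617

δ_A = (0.01063672/0.01124000 − 1)×1000 = (0.946327 − 1)×1000 = -53.673 permil
δ_B = (0.01115488/0.01124000 − 1)×1000 = (0.992427 − 1)×1000 = -7.573 permil
f_A = (δ_mix − δ_B)/(δ_A − δ_B) = (-36.00 − (-7.573))/(-53.673 − (-7.573))
f_A = -28.427 / -46.100 = 0.6166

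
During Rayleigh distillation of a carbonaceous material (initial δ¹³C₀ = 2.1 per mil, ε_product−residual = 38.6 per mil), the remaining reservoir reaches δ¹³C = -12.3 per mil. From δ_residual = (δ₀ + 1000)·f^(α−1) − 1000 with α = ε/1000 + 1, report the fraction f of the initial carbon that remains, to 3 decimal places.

α − 1 = ε/1000 = 0.0386
(δ_res + 1000)/(δ₀ + 1000) = (-12.3 + 1000)/(2.1 + 1000) = 987.7/1002.1 = 0.985630
f = 0.985630^(1/0.0386) = exp(ln(0.985630)/0.0386) = exp(-0.01447/0.0386)
f = exp(-0.3750) = 0.6873

0.687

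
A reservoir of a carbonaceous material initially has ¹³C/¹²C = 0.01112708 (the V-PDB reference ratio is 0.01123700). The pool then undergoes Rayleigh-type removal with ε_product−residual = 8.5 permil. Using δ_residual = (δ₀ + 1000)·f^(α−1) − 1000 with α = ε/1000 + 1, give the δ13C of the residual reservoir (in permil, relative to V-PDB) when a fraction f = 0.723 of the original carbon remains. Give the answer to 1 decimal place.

δ₀ = (0.01112708/0.01123700 − 1)×1000 = (0.990218 − 1)×1000 = -9.782 permil
α − 1 = ε/1000 = 0.0085
f^(α−1) = 0.723^(0.0085) = 0.997247
δ_res = (-9.782 + 1000) × 0.997247 − 1000 = 987.492 − 1000 = -12.51 permil

-12.5 permil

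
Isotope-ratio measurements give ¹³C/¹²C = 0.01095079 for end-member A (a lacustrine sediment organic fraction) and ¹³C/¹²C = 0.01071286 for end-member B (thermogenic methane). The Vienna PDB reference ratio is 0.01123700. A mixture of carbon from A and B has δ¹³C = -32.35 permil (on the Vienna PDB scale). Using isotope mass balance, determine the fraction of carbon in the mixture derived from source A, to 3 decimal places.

δ_A = (0.01095079/0.01123700 − 1)×1000 = (0.974530 − 1)×1000 = -25.470 permil
δ_B = (0.01071286/0.01123700 − 1)×1000 = (0.953356 − 1)×1000 = -46.644 permil
f_A = (δ_mix − δ_B)/(δ_A − δ_B) = (-32.35 − (-46.644))/(-25.470 − (-46.644))
f_A = 14.294 / 21.174 = 0.6751

0.675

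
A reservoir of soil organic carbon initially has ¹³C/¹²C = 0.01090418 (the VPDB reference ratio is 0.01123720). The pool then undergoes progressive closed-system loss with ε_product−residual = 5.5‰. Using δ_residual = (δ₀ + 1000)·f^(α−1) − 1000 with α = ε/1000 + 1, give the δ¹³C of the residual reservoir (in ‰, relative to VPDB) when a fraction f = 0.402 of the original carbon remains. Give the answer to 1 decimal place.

δ₀ = (0.01090418/0.01123720 − 1)×1000 = (0.970365 − 1)×1000 = -29.635‰
α − 1 = ε/1000 = 0.0055
f^(α−1) = 0.402^(0.0055) = 0.995000
δ_res = (-29.635 + 1000) × 0.995000 − 1000 = 965.513 − 1000 = -34.49‰

-34.5‰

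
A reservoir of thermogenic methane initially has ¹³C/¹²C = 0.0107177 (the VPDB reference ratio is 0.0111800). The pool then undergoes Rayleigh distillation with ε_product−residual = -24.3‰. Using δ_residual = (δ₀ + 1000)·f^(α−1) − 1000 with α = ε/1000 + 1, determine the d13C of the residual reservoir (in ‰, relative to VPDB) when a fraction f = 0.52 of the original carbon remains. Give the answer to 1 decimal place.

-26.0‰

δ₀ = (0.0107177/0.0111800 − 1)×1000 = (0.958649 − 1)×1000 = -41.351‰
α − 1 = ε/1000 = -0.0243
f^(α−1) = 0.52^(-0.0243) = 1.016017
δ_res = (-41.351 + 1000) × 1.016017 − 1000 = 974.004 − 1000 = -26.00‰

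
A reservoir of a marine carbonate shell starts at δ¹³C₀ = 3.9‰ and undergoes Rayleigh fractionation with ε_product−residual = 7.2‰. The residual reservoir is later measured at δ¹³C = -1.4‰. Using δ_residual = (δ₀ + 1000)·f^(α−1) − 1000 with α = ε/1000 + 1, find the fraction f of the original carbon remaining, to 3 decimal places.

0.479

α − 1 = ε/1000 = 0.0072
(δ_res + 1000)/(δ₀ + 1000) = (-1.4 + 1000)/(3.9 + 1000) = 998.6/1003.9 = 0.994721
f = 0.994721^(1/0.0072) = exp(ln(0.994721)/0.0072) = exp(-0.00529/0.0072)
f = exp(-0.7352) = 0.4794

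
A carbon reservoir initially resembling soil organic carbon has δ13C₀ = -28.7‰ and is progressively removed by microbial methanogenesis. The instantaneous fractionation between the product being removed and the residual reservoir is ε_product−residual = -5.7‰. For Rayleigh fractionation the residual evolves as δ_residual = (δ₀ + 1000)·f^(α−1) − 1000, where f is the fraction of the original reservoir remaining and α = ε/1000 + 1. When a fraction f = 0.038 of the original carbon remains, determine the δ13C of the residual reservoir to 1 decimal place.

Rayleigh residual: δ_res = (δ₀ + 1000)·f^(α−1) − 1000
α = ε/1000 + 1 = 0.99430, so α − 1 = -0.00570
f^(α−1) = 0.038^(-0.00570) = 1.018815
δ_res = (-28.7 + 1000) × 1.018815 − 1000 = 989.575 − 1000 = -10.43‰

-10.4‰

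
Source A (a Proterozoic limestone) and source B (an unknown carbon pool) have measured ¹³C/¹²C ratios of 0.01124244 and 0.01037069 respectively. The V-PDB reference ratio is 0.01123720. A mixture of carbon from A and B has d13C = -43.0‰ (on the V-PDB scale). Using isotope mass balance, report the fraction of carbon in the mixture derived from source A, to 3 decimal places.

δ_A = (0.01124244/0.01123720 − 1)×1000 = (1.000466 − 1)×1000 = 0.466‰
δ_B = (0.01037069/0.01123720 − 1)×1000 = (0.922889 − 1)×1000 = -77.111‰
f_A = (δ_mix − δ_B)/(δ_A − δ_B) = (-43.0 − (-77.111))/(0.466 − (-77.111))
f_A = 34.111 / 77.577 = 0.4397

0.440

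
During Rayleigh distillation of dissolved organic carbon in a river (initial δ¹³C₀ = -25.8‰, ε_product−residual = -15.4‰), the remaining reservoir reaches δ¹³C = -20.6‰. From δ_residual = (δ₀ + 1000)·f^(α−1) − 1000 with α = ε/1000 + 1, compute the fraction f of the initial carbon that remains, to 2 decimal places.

0.71

α − 1 = ε/1000 = -0.0154
(δ_res + 1000)/(δ₀ + 1000) = (-20.6 + 1000)/(-25.8 + 1000) = 979.4/974.2 = 1.005338
f = 1.005338^(1/-0.0154) = exp(ln(1.005338)/-0.0154) = exp(0.00532/-0.0154)
f = exp(-0.3457) = 0.7077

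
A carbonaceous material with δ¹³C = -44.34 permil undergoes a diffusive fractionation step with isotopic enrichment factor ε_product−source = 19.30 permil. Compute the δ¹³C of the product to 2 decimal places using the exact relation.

Exactly, δ_product = (δ_source + 1000)·(ε/1000 + 1) − 1000.
δ_product = (-44.34 + 1000) × (19.30/1000 + 1) − 1000
δ_product = -25.896 permil

-25.90 permil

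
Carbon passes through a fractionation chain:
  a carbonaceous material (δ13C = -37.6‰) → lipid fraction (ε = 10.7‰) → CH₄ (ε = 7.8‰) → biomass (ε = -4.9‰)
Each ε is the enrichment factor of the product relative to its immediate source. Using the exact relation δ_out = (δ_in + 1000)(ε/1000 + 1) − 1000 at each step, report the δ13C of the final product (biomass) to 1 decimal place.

step 1: δ = (-37.60 + 1000)·(10.7/1000 + 1) − 1000 = -27.30‰
step 2: δ = (-27.30 + 1000)·(7.8/1000 + 1) − 1000 = -19.72‰
step 3: δ = (-19.72 + 1000)·(-4.9/1000 + 1) − 1000 = -24.52‰

-24.5‰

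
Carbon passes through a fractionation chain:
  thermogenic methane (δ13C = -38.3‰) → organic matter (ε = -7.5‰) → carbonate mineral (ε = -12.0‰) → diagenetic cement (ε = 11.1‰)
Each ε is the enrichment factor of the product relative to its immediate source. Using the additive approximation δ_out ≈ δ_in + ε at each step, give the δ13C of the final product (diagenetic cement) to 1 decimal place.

step 1: δ ≈ -38.3 + (-7.5) = -45.8‰
step 2: δ ≈ -45.8 + (-12.0) = -57.8‰
step 3: δ ≈ -57.8 + (11.1) = -46.7‰

-46.7‰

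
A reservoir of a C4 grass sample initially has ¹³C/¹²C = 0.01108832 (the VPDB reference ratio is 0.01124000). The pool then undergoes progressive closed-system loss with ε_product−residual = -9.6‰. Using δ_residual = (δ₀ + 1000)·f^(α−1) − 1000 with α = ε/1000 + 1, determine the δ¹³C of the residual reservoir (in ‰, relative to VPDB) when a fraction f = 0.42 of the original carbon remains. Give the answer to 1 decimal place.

δ₀ = (0.01108832/0.01124000 − 1)×1000 = (0.986505 − 1)×1000 = -13.495‰
α − 1 = ε/1000 = -0.0096
f^(α−1) = 0.42^(-0.0096) = 1.008363
δ_res = (-13.495 + 1000) × 1.008363 − 1000 = 994.755 − 1000 = -5.24‰

-5.2‰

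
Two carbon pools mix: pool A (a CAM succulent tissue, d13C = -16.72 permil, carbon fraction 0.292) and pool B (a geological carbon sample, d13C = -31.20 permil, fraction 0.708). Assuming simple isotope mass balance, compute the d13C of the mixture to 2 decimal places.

-26.97 permil

δ_mix = f_A·δ_A + f_B·δ_B
δ_mix = 0.292 × (-16.72) + 0.708 × (-31.20)
δ_mix = -4.882 + -22.090 = -26.972 permil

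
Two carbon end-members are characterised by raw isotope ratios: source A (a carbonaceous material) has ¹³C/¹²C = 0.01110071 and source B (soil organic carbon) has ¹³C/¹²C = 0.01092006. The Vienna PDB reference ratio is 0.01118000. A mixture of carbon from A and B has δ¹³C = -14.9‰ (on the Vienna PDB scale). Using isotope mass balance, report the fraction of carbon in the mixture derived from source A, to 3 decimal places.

δ_A = (0.01110071/0.01118000 − 1)×1000 = (0.992908 − 1)×1000 = -7.092‰
δ_B = (0.01092006/0.01118000 − 1)×1000 = (0.976750 − 1)×1000 = -23.250‰
f_A = (δ_mix − δ_B)/(δ_A − δ_B) = (-14.9 − (-23.250))/(-7.092 − (-23.250))
f_A = 8.350 / 16.158 = 0.5168

0.517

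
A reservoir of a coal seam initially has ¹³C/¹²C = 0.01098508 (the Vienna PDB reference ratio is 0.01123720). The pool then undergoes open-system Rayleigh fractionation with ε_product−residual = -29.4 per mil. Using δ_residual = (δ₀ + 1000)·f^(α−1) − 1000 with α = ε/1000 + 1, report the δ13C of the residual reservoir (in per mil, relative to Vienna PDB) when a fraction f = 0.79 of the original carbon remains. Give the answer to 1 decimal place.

-15.6 per mil

δ₀ = (0.01098508/0.01123720 − 1)×1000 = (0.977564 − 1)×1000 = -22.436 per mil
α − 1 = ε/1000 = -0.0294
f^(α−1) = 0.79^(-0.0294) = 1.006954
δ_res = (-22.436 + 1000) × 1.006954 − 1000 = 984.362 − 1000 = -15.64 per mil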